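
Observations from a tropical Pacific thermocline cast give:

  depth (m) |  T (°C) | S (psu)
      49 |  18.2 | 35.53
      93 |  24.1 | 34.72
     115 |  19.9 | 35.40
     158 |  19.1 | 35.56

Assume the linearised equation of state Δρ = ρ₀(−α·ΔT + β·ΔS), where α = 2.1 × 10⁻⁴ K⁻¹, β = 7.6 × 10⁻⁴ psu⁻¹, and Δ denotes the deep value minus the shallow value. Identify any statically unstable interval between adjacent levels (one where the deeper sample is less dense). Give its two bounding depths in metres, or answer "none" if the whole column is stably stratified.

49–93 m

Evaluate Δρ/ρ₀ = −αΔT + βΔS across each adjacent pair:
  49–93 m: −αΔT+βΔS = −(2.1 × 10⁻⁴)(+5.9)+(7.6 × 10⁻⁴)(-0.81) = -1.9 × 10⁻³ → UNSTABLE
  93–115 m: −αΔT+βΔS = −(2.1 × 10⁻⁴)(-4.2)+(7.6 × 10⁻⁴)(+0.68) = 1.4 × 10⁻³ → stable
  115–158 m: −αΔT+βΔS = −(2.1 × 10⁻⁴)(-0.8)+(7.6 × 10⁻⁴)(+0.16) = 2.9 × 10⁻⁴ → stable
The 49–93 m interval has Δρ < 0: lighter water underlies denser water.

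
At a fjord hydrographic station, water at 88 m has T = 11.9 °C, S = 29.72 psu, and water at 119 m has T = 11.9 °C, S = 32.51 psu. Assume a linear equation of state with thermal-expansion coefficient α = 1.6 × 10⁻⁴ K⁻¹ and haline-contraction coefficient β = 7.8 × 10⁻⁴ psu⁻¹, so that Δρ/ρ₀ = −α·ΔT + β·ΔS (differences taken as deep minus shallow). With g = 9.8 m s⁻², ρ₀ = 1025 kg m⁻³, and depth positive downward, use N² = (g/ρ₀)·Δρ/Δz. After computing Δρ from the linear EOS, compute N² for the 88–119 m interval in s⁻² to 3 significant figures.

ΔT = +0.0 K, ΔS = +2.79 psu (deep − shallow).
Δρ/ρ₀ = −αΔT + βΔS = 0 + 2.1762 × 10⁻³ = 2.1762 × 10⁻³, so Δρ ≈ 2.231 kg m⁻³.
N² = (g/ρ₀)·Δρ/Δz = g·(Δρ/ρ₀)/Δz = 9.8 × 2.1762 × 10⁻³ / 31 = 6.8796 × 10⁻⁴ s⁻² ≈ 6.88 × 10⁻⁴ s⁻².

6.88 × 10⁻⁴ s⁻²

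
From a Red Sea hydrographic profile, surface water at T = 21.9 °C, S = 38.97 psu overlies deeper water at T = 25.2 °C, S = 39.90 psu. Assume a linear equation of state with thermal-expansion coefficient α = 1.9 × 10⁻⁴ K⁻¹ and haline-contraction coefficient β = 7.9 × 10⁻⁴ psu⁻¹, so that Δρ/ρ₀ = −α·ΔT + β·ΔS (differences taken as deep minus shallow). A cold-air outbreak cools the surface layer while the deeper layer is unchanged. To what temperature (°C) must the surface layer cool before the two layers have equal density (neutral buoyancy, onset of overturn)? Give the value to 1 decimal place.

21.3 °C

Neutral buoyancy requires Δρ = 0, i.e. −α(T_deep − T_surf′) + β(S_deep − S_surf) = 0.
T_surf′ = T_deep − (β/α)·ΔS = 25.2 − (7.9 × 10⁻⁴/1.9 × 10⁻⁴)·(+0.93) = 21.333 °C.
Cooling required: 21.9 − (21.333) = 0.567 °C.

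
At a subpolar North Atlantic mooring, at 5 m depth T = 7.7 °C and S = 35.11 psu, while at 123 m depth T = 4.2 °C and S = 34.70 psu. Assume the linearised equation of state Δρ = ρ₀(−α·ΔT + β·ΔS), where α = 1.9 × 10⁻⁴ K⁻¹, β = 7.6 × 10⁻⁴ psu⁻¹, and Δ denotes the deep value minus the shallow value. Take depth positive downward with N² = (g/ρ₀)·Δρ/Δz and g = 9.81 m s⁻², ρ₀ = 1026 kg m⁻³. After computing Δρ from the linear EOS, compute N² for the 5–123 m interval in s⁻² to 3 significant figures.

2.94 × 10⁻⁵ s⁻²

ΔT = -3.5 K, ΔS = -0.41 psu (deep − shallow).
Δρ/ρ₀ = −αΔT + βΔS = 6.65 × 10⁻⁴ − 3.116 × 10⁻⁴ = 3.534 × 10⁻⁴, so Δρ ≈ 0.3626 kg m⁻³.
N² = (g/ρ₀)·Δρ/Δz = g·(Δρ/ρ₀)/Δz = 9.81 × 3.534 × 10⁻⁴ / 118 = 2.9380 × 10⁻⁵ s⁻² ≈ 2.94 × 10⁻⁵ s⁻².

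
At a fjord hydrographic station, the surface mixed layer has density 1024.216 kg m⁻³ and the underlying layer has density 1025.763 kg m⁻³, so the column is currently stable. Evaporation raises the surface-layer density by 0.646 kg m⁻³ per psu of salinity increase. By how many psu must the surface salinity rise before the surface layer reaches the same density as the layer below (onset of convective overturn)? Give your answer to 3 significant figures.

Density deficit of the surface layer: 1025.763 − 1024.216 = 1.547 kg m⁻³.
Required change = 1.547 / 0.646 = 2.39 psu.

2.39 psu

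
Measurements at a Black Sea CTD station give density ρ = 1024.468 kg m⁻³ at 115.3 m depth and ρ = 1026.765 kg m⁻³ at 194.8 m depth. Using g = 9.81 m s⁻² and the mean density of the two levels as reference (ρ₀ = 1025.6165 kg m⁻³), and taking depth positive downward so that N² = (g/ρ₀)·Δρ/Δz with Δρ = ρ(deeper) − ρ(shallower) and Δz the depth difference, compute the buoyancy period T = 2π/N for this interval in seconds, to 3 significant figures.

378 s

Δρ = 1026.765 − 1024.468 = 2.297 kg m⁻³ over Δz = 194.8 − 115.3 = 79.5 m.
N² = (9.81/1025.6165) × (2.297/79.5) = 2.7636 × 10⁻⁴ s⁻².
N = √(2.7636 × 10⁻⁴) = 0.016624 rad s⁻¹, so T = 2π/N = 377.96 s ≈ 378 s.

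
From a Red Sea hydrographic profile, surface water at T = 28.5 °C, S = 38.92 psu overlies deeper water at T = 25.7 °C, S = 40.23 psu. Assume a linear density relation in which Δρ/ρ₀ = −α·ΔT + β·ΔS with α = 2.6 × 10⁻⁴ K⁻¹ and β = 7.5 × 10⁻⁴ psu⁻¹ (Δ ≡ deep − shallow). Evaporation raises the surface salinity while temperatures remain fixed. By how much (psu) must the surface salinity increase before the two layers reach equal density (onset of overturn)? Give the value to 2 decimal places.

Neutral buoyancy requires −α(T_deep − T_surf) + β(S_deep − S_surf′) = 0.
S_surf′ = S_deep − (α/β)·ΔT = 40.23 − (2.6 × 10⁻⁴/7.5 × 10⁻⁴)·(-2.8) = 41.2007 psu.
Increase required: 41.2007 − 38.92 = 2.2807 psu.

2.28 psu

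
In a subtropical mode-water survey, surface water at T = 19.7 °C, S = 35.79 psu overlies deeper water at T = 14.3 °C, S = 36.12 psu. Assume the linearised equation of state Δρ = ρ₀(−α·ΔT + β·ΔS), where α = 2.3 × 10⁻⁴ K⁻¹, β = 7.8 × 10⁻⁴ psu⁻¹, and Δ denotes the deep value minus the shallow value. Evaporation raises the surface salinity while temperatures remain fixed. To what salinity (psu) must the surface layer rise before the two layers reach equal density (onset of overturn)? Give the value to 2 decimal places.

37.71 psu

Neutral buoyancy requires −α(T_deep − T_surf) + β(S_deep − S_surf′) = 0.
S_surf′ = S_deep − (α/β)·ΔT = 36.12 − (2.3 × 10⁻⁴/7.8 × 10⁻⁴)·(-5.4) = 37.7123 psu.
Increase required: 37.7123 − 35.79 = 1.9223 psu.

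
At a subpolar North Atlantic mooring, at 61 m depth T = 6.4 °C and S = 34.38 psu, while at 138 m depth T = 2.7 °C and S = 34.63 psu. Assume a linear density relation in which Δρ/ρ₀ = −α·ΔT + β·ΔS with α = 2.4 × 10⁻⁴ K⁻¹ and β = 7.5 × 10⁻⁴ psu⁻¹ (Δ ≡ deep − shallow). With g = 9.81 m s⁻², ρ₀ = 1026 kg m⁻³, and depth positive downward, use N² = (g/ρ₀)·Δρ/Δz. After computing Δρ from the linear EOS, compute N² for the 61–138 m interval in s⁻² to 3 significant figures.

ΔT = -3.7 K, ΔS = +0.25 psu (deep − shallow).
Δρ/ρ₀ = −αΔT + βΔS = 8.88 × 10⁻⁴ + 1.875 × 10⁻⁴ = 1.0755 × 10⁻³, so Δρ ≈ 1.103 kg m⁻³.
N² = (g/ρ₀)·Δρ/Δz = g·(Δρ/ρ₀)/Δz = 9.81 × 1.0755 × 10⁻³ / 77 = 1.3702 × 10⁻⁴ s⁻² ≈ 1.37 × 10⁻⁴ s⁻².

1.37 × 10⁻⁴ s⁻²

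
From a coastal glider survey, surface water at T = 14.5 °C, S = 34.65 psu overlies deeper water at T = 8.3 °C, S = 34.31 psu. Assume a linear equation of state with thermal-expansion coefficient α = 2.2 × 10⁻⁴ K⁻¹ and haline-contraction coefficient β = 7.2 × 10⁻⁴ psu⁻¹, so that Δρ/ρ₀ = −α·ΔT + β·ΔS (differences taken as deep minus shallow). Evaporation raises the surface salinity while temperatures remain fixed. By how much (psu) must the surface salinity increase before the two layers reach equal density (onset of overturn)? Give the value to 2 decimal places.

1.55 psu

Neutral buoyancy requires −α(T_deep − T_surf) + β(S_deep − S_surf′) = 0.
S_surf′ = S_deep − (α/β)·ΔT = 34.31 − (2.2 × 10⁻⁴/7.2 × 10⁻⁴)·(-6.2) = 36.2044 psu.
Increase required: 36.2044 − 34.65 = 1.5544 psu.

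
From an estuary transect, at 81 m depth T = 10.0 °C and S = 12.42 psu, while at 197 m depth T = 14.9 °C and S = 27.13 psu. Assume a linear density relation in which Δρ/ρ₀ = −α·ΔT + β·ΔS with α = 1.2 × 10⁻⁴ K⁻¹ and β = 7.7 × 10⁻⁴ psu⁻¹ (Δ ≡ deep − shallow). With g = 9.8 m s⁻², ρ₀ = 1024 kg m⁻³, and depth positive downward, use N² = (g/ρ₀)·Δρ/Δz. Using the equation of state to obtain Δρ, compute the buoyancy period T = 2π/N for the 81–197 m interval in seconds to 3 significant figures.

ΔT = +4.9 K, ΔS = +14.71 psu (deep − shallow).
Δρ/ρ₀ = −αΔT + βΔS = -5.88 × 10⁻⁴ + 0.0113267 = 0.0107387, so Δρ ≈ 11.00 kg m⁻³.
N² = (g/ρ₀)·Δρ/Δz = g·(Δρ/ρ₀)/Δz = 9.8 × 0.0107387 / 116 = 9.0724 × 10⁻⁴ s⁻².
N = √(9.0724 × 10⁻⁴) = 0.030120 rad s⁻¹ → T = 2π/N = 208.61 s ≈ 209 s.

209 s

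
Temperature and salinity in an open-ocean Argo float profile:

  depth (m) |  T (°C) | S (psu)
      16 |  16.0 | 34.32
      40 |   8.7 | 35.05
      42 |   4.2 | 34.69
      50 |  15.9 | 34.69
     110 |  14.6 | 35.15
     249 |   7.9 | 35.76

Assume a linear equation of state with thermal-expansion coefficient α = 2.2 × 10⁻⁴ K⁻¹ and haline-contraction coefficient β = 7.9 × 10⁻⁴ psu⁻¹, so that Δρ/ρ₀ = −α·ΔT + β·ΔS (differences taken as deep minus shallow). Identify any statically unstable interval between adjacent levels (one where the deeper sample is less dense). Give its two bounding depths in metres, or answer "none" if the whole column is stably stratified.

42–50 m

Evaluate Δρ/ρ₀ = −αΔT + βΔS across each adjacent pair:
  16–40 m: −αΔT+βΔS = −(2.2 × 10⁻⁴)(-7.3)+(7.9 × 10⁻⁴)(+0.73) = 2.2 × 10⁻³ → stable
  40–42 m: −αΔT+βΔS = −(2.2 × 10⁻⁴)(-4.5)+(7.9 × 10⁻⁴)(-0.36) = 7.1 × 10⁻⁴ → stable
  42–50 m: −αΔT+βΔS = −(2.2 × 10⁻⁴)(+11.7)+(7.9 × 10⁻⁴)(+0.00) = -2.6 × 10⁻³ → UNSTABLE
  50–110 m: −αΔT+βΔS = −(2.2 × 10⁻⁴)(-1.3)+(7.9 × 10⁻⁴)(+0.46) = 6.5 × 10⁻⁴ → stable
  110–249 m: −αΔT+βΔS = −(2.2 × 10⁻⁴)(-6.7)+(7.9 × 10⁻⁴)(+0.61) = 2.0 × 10⁻³ → stable
The 42–50 m interval has Δρ < 0: lighter water underlies denser water.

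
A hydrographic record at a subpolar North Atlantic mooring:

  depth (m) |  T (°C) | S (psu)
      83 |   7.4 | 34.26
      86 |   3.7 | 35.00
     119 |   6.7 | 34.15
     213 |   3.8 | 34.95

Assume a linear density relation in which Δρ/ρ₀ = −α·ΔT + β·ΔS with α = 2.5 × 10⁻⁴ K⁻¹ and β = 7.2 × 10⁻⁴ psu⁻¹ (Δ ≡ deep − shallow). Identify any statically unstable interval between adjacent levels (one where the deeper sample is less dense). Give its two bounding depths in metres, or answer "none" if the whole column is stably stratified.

Evaluate Δρ/ρ₀ = −αΔT + βΔS across each adjacent pair:
  83–86 m: −αΔT+βΔS = −(2.5 × 10⁻⁴)(-3.7)+(7.2 × 10⁻⁴)(+0.74) = 1.5 × 10⁻³ → stable
  86–119 m: −αΔT+βΔS = −(2.5 × 10⁻⁴)(+3.0)+(7.2 × 10⁻⁴)(-0.85) = -1.4 × 10⁻³ → UNSTABLE
  119–213 m: −αΔT+βΔS = −(2.5 × 10⁻⁴)(-2.9)+(7.2 × 10⁻⁴)(+0.80) = 1.3 × 10⁻³ → stable
The 86–119 m interval has Δρ < 0: lighter water underlies denser water.

86–119 m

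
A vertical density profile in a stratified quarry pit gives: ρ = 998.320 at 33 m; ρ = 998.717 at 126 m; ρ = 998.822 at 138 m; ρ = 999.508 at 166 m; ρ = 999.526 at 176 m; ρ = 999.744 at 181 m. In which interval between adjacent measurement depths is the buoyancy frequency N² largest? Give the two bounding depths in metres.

Compute the density gradient over each adjacent pair:
  33–126 m: Δρ/Δz = 0.397/93 = 4.3 × 10⁻³ kg m⁻⁴
  126–138 m: Δρ/Δz = 0.105/12 = 8.7 × 10⁻³ kg m⁻⁴
  138–166 m: Δρ/Δz = 0.686/28 = 0.025 kg m⁻⁴
  166–176 m: Δρ/Δz = 0.018/10 = 1.8 × 10⁻³ kg m⁻⁴
  176–181 m: Δρ/Δz = 0.218/5 = 0.044 kg m⁻⁴
The largest gradient is in the 176–181 m interval — the pycnocline.

176–181 m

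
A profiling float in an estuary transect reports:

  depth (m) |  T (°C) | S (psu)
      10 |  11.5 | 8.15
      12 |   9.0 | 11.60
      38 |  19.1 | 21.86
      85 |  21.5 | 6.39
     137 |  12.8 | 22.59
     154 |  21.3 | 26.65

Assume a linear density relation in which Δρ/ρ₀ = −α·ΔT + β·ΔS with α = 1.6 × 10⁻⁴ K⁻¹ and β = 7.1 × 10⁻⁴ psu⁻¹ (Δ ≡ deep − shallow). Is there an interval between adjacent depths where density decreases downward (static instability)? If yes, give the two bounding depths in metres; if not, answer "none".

38–85 m

Evaluate Δρ/ρ₀ = −αΔT + βΔS across each adjacent pair:
  10–12 m: −αΔT+βΔS = −(1.6 × 10⁻⁴)(-2.5)+(7.1 × 10⁻⁴)(+3.45) = 2.8 × 10⁻³ → stable
  12–38 m: −αΔT+βΔS = −(1.6 × 10⁻⁴)(+10.1)+(7.1 × 10⁻⁴)(+10.26) = 5.7 × 10⁻³ → stable
  38–85 m: −αΔT+βΔS = −(1.6 × 10⁻⁴)(+2.4)+(7.1 × 10⁻⁴)(-15.47) = -0.011 → UNSTABLE
  85–137 m: −αΔT+βΔS = −(1.6 × 10⁻⁴)(-8.7)+(7.1 × 10⁻⁴)(+16.20) = 0.013 → stable
  137–154 m: −αΔT+βΔS = −(1.6 × 10⁻⁴)(+8.5)+(7.1 × 10⁻⁴)(+4.06) = 1.5 × 10⁻³ → stable
The 38–85 m interval has Δρ < 0: lighter water underlies denser water.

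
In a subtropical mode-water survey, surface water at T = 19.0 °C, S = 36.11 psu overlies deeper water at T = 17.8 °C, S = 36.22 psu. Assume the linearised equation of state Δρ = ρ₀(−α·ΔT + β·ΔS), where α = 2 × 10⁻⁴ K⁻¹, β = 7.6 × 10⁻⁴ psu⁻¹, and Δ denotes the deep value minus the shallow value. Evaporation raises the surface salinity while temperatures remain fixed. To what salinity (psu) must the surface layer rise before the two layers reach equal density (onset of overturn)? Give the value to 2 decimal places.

36.54 psu

Neutral buoyancy requires −α(T_deep − T_surf) + β(S_deep − S_surf′) = 0.
S_surf′ = S_deep − (α/β)·ΔT = 36.22 − (2 × 10⁻⁴/7.6 × 10⁻⁴)·(-1.2) = 36.5358 psu.
Increase required: 36.5358 − 36.11 = 0.4258 psu.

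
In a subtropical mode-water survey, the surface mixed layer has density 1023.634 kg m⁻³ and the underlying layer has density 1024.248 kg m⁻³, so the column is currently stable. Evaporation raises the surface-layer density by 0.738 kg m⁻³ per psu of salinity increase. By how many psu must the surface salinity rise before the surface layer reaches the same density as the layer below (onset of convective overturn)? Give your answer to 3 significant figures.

Density deficit of the surface layer: 1024.248 − 1023.634 = 0.614 kg m⁻³.
Required change = 0.614 / 0.738 = 0.832 psu.

0.832 psu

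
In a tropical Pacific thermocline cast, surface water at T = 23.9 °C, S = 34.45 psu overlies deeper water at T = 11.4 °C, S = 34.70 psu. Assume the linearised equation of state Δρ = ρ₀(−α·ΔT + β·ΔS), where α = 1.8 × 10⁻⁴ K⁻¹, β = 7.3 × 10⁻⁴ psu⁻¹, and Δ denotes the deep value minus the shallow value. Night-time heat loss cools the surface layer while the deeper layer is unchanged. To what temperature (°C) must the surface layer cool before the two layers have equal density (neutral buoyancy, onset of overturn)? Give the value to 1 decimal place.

10.4 °C

Neutral buoyancy requires Δρ = 0, i.e. −α(T_deep − T_surf′) + β(S_deep − S_surf) = 0.
T_surf′ = T_deep − (β/α)·ΔS = 11.4 − (7.3 × 10⁻⁴/1.8 × 10⁻⁴)·(+0.25) = 10.386 °C.
Cooling required: 23.9 − (10.386) = 13.514 °C.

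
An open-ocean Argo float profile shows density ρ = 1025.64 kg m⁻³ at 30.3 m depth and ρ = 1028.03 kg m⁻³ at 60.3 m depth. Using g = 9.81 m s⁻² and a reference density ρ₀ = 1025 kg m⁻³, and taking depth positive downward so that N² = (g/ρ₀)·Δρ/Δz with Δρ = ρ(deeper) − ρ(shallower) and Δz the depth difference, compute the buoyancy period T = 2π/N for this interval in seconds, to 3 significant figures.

228 s

Δρ = 1028.03 − 1025.64 = 2.39 kg m⁻³ over Δz = 60.3 − 30.3 = 30 m.
N² = (9.81/1025) × (2.39/30) = 7.6247 × 10⁻⁴ s⁻².
N = √(7.6247 × 10⁻⁴) = 0.027613 rad s⁻¹, so T = 2π/N = 227.54 s ≈ 228 s.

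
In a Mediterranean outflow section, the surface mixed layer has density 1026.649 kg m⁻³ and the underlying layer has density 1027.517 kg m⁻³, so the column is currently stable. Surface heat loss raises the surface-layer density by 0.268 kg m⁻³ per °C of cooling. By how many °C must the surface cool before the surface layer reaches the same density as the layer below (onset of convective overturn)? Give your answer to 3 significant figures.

Density deficit of the surface layer: 1027.517 − 1026.649 = 0.868 kg m⁻³.
Required change = 0.868 / 0.268 = 3.24 °C.

3.24 °C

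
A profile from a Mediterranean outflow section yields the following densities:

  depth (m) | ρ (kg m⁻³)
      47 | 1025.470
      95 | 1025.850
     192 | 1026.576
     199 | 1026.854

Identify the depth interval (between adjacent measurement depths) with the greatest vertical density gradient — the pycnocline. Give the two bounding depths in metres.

Compute the density gradient over each adjacent pair:
  47–95 m: Δρ/Δz = 0.380/48 = 7.9 × 10⁻³ kg m⁻⁴
  95–192 m: Δρ/Δz = 0.726/97 = 7.5 × 10⁻³ kg m⁻⁴
  192–199 m: Δρ/Δz = 0.278/7 = 0.040 kg m⁻⁴
The largest gradient is in the 192–199 m interval — the pycnocline.

192–199 m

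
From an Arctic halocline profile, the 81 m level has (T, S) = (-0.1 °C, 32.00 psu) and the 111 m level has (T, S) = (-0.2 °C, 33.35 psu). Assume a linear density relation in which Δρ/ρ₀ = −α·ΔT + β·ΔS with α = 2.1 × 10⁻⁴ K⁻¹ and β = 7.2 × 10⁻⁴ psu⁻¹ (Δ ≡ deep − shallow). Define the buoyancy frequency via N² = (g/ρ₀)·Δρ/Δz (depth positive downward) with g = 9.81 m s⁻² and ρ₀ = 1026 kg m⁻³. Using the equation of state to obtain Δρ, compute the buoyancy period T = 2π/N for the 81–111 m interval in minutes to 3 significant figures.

ΔT = -0.1 K, ΔS = +1.35 psu (deep − shallow).
Δρ/ρ₀ = −αΔT + βΔS = 2.10 × 10⁻⁵ + 9.72 × 10⁻⁴ = 9.93 × 10⁻⁴, so Δρ ≈ 1.019 kg m⁻³.
N² = (g/ρ₀)·Δρ/Δz = g·(Δρ/ρ₀)/Δz = 9.81 × 9.93 × 10⁻⁴ / 30 = 3.2471 × 10⁻⁴ s⁻².
N = √(3.2471 × 10⁻⁴) = 0.018020 rad s⁻¹ → T = 2π/N = 348.68 s = 5.8113 min ≈ 5.81 min.

5.81 min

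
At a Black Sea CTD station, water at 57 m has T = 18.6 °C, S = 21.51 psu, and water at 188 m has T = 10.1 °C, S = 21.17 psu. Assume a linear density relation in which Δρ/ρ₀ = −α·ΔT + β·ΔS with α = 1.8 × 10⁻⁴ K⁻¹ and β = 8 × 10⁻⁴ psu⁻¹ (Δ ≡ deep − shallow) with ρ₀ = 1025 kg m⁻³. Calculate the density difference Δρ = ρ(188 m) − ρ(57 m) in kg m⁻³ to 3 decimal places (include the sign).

ΔT = -8.5 K, ΔS = -0.34 psu (deep − shallow).
Δρ/ρ₀ = −(1.8 × 10⁻⁴)(-8.5) + (8 × 10⁻⁴)(-0.34) = 1.258 × 10⁻³.
Δρ = 1025 × (1.258 × 10⁻³) = +1.289 kg m⁻³.
Positive Δρ: denser below, stable.

+1.289 kg m⁻³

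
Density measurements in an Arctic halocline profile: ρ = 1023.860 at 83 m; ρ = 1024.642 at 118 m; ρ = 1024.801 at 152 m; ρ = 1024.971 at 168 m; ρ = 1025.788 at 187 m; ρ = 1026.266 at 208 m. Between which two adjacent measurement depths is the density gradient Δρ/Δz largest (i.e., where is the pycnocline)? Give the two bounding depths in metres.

168–187 m

Compute the density gradient over each adjacent pair:
  83–118 m: Δρ/Δz = 0.782/35 = 0.022 kg m⁻⁴
  118–152 m: Δρ/Δz = 0.159/34 = 4.7 × 10⁻³ kg m⁻⁴
  152–168 m: Δρ/Δz = 0.170/16 = 0.011 kg m⁻⁴
  168–187 m: Δρ/Δz = 0.817/19 = 0.043 kg m⁻⁴
  187–208 m: Δρ/Δz = 0.478/21 = 0.023 kg m⁻⁴
The largest gradient is in the 168–187 m interval — the pycnocline.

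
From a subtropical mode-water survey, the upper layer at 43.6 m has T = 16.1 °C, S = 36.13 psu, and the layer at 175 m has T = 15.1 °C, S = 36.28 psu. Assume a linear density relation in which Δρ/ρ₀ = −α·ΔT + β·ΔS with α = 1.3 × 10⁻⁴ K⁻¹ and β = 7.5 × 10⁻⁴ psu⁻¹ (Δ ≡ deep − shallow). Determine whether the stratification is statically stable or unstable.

stable

ΔT = 15.1 − 16.1 = -1.0 K and ΔS = 36.28 − 36.13 = +0.15 psu (deep − shallow).
−αΔT = 1.30 × 10⁻⁴; βΔS = 1.125 × 10⁻⁴; sum Δρ/ρ₀ = 2.425 × 10⁻⁴.
Δρ/ρ₀ > 0, so Δρ > 0: deeper water is denser → statically stable.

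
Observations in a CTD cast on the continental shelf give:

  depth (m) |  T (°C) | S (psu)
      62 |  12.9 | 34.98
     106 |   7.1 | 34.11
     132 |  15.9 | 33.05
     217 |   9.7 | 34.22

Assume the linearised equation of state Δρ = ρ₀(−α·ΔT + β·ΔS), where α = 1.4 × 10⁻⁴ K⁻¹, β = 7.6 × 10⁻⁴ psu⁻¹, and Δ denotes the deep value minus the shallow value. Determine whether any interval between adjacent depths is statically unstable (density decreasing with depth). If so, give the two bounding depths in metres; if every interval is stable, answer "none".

106–132 m

Evaluate Δρ/ρ₀ = −αΔT + βΔS across each adjacent pair:
  62–106 m: −αΔT+βΔS = −(1.4 × 10⁻⁴)(-5.8)+(7.6 × 10⁻⁴)(-0.87) = 1.5 × 10⁻⁴ → stable
  106–132 m: −αΔT+βΔS = −(1.4 × 10⁻⁴)(+8.8)+(7.6 × 10⁻⁴)(-1.06) = -2.0 × 10⁻³ → UNSTABLE
  132–217 m: −αΔT+βΔS = −(1.4 × 10⁻⁴)(-6.2)+(7.6 × 10⁻⁴)(+1.17) = 1.8 × 10⁻³ → stable
The 106–132 m interval has Δρ < 0: lighter water underlies denser water.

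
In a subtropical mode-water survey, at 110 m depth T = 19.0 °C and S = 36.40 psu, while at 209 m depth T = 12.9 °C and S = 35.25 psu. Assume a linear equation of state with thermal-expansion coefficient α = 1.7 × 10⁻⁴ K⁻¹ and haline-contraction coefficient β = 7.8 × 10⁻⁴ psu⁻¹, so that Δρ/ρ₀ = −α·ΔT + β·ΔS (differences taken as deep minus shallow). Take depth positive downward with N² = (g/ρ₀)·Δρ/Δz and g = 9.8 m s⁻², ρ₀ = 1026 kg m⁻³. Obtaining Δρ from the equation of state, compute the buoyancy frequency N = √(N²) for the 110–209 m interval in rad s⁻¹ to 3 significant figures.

ΔT = -6.1 K, ΔS = -1.15 psu (deep − shallow).
Δρ/ρ₀ = −αΔT + βΔS = 1.037 × 10⁻³ − 8.97 × 10⁻⁴ = 1.40 × 10⁻⁴, so Δρ ≈ 0.1436 kg m⁻³.
N² = (g/ρ₀)·Δρ/Δz = g·(Δρ/ρ₀)/Δz = 9.8 × 1.40 × 10⁻⁴ / 99 = 1.3859 × 10⁻⁵ s⁻².
N = √(1.3859 × 10⁻⁵) = 3.7228 × 10⁻³ rad s⁻¹ ≈ 3.72 × 10⁻³ rad s⁻¹.

3.72 × 10⁻³ rad s⁻¹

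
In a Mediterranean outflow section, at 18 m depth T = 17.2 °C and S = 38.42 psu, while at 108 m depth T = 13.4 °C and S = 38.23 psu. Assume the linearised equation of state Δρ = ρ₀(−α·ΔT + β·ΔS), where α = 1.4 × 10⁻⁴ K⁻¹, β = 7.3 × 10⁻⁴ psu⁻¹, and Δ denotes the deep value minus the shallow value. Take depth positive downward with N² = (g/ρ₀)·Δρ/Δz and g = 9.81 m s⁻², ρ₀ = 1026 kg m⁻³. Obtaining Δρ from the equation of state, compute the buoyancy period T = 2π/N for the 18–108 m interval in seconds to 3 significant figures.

960 s

ΔT = -3.8 K, ΔS = -0.19 psu (deep − shallow).
Δρ/ρ₀ = −αΔT + βΔS = 5.32 × 10⁻⁴ − 1.387 × 10⁻⁴ = 3.933 × 10⁻⁴, so Δρ ≈ 0.4035 kg m⁻³.
N² = (g/ρ₀)·Δρ/Δz = g·(Δρ/ρ₀)/Δz = 9.81 × 3.933 × 10⁻⁴ / 90 = 4.2870 × 10⁻⁵ s⁻².
N = √(4.2870 × 10⁻⁵) = 6.5475 × 10⁻³ rad s⁻¹ → T = 2π/N = 959.63 s ≈ 960 s.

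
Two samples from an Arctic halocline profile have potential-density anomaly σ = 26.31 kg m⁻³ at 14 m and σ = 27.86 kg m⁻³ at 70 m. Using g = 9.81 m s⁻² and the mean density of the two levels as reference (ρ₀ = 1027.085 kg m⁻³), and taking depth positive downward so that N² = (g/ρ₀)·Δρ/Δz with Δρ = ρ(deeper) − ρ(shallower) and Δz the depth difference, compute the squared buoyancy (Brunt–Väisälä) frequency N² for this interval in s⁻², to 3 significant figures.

Δρ = 1027.86 − 1026.31 = 1.55 kg m⁻³ over Δz = 70 − 14 = 56 m.
N² = (9.81/1027.085) × (1.55/56) = 2.6437 × 10⁻⁴ s⁻² ≈ 2.64 × 10⁻⁴ s⁻².

2.64 × 10⁻⁴ s⁻²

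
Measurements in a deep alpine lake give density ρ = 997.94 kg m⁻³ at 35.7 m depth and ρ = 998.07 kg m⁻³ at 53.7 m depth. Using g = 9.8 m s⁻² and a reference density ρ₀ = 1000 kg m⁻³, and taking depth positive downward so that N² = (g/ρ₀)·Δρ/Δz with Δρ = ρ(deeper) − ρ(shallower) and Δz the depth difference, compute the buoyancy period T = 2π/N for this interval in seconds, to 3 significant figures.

Δρ = 998.07 − 997.94 = 0.13 kg m⁻³ over Δz = 53.7 − 35.7 = 18 m.
N² = (9.8/1000) × (0.13/18) = 7.0778 × 10⁻⁵ s⁻².
N = √(7.0778 × 10⁻⁵) = 8.4130 × 10⁻³ rad s⁻¹, so T = 2π/N = 746.84 s ≈ 747 s.

747 s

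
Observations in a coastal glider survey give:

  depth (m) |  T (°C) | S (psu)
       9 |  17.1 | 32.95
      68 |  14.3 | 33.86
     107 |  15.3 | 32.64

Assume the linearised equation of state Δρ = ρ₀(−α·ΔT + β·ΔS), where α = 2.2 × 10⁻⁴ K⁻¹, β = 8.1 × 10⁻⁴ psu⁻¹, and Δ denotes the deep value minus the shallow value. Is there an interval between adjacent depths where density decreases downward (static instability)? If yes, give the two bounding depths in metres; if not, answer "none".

Evaluate Δρ/ρ₀ = −αΔT + βΔS across each adjacent pair:
  9–68 m: −αΔT+βΔS = −(2.2 × 10⁻⁴)(-2.8)+(8.1 × 10⁻⁴)(+0.91) = 1.4 × 10⁻³ → stable
  68–107 m: −αΔT+βΔS = −(2.2 × 10⁻⁴)(+1.0)+(8.1 × 10⁻⁴)(-1.22) = -1.2 × 10⁻³ → UNSTABLE
The 68–107 m interval has Δρ < 0: lighter water underlies denser water.

68–107 m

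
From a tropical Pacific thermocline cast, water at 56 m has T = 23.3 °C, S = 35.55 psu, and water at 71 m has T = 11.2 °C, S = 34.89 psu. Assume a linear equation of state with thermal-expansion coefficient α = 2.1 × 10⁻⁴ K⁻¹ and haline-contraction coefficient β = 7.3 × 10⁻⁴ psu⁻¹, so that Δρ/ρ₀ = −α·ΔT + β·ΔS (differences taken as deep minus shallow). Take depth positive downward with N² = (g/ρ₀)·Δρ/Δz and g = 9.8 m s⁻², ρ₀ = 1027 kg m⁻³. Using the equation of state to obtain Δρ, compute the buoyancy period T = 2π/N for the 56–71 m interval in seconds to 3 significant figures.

ΔT = -12.1 K, ΔS = -0.66 psu (deep − shallow).
Δρ/ρ₀ = −αΔT + βΔS = 2.541 × 10⁻³ − 4.818 × 10⁻⁴ = 2.0592 × 10⁻³, so Δρ ≈ 2.115 kg m⁻³.
N² = (g/ρ₀)·Δρ/Δz = g·(Δρ/ρ₀)/Δz = 9.8 × 2.0592 × 10⁻³ / 15 = 1.3453 × 10⁻³ s⁻².
N = √(1.3453 × 10⁻³) = 0.036678 rad s⁻¹ → T = 2π/N = 171.31 s ≈ 171 s.

171 s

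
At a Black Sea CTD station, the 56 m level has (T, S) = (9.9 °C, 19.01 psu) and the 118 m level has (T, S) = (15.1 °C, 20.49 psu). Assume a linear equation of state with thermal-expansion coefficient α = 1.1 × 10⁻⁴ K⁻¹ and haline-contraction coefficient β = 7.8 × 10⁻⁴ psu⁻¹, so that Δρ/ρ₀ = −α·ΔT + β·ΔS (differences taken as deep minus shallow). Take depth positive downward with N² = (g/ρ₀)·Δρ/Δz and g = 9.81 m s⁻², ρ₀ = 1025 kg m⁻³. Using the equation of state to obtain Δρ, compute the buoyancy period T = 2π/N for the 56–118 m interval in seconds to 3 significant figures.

655 s

ΔT = +5.2 K, ΔS = +1.48 psu (deep − shallow).
Δρ/ρ₀ = −αΔT + βΔS = -5.72 × 10⁻⁴ + 1.1544 × 10⁻³ = 5.824 × 10⁻⁴, so Δρ ≈ 0.5970 kg m⁻³.
N² = (g/ρ₀)·Δρ/Δz = g·(Δρ/ρ₀)/Δz = 9.81 × 5.824 × 10⁻⁴ / 62 = 9.2151 × 10⁻⁵ s⁻².
N = √(9.2151 × 10⁻⁵) = 9.5995 × 10⁻³ rad s⁻¹ → T = 2π/N = 654.53 s ≈ 655 s.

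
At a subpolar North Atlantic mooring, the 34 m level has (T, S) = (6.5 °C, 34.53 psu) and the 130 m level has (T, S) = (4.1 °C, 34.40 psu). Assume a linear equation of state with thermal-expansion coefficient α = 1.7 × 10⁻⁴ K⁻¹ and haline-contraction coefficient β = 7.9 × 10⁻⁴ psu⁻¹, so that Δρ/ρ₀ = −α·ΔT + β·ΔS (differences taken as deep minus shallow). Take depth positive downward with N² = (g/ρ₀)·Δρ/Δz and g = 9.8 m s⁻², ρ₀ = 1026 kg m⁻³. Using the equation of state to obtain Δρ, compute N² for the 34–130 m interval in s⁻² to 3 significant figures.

3.12 × 10⁻⁵ s⁻²

ΔT = -2.4 K, ΔS = -0.13 psu (deep − shallow).
Δρ/ρ₀ = −αΔT + βΔS = 4.08 × 10⁻⁴ − 1.027 × 10⁻⁴ = 3.053 × 10⁻⁴, so Δρ ≈ 0.3132 kg m⁻³.
N² = (g/ρ₀)·Δρ/Δz = g·(Δρ/ρ₀)/Δz = 9.8 × 3.053 × 10⁻⁴ / 96 = 3.1166 × 10⁻⁵ s⁻² ≈ 3.12 × 10⁻⁵ s⁻².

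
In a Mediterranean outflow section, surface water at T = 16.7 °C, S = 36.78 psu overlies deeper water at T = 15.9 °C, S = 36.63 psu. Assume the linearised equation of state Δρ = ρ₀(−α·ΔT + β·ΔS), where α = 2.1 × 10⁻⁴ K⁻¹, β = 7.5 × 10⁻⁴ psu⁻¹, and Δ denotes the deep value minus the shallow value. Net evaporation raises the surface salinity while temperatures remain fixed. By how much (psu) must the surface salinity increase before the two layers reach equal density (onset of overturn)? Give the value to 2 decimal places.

Neutral buoyancy requires −α(T_deep − T_surf) + β(S_deep − S_surf′) = 0.
S_surf′ = S_deep − (α/β)·ΔT = 36.63 − (2.1 × 10⁻⁴/7.5 × 10⁻⁴)·(-0.8) = 36.8540 psu.
Increase required: 36.8540 − 36.78 = 0.0740 psu.

0.07 psu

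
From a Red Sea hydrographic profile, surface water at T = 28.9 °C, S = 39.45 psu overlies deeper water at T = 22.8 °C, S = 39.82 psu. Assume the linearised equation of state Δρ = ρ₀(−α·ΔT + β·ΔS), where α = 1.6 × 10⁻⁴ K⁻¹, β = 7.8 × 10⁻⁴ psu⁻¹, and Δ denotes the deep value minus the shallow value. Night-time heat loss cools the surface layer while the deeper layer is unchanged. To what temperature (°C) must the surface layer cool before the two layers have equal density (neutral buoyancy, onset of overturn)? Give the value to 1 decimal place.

Neutral buoyancy requires Δρ = 0, i.e. −α(T_deep − T_surf′) + β(S_deep − S_surf) = 0.
T_surf′ = T_deep − (β/α)·ΔS = 22.8 − (7.8 × 10⁻⁴/1.6 × 10⁻⁴)·(+0.37) = 20.996 °C.
Cooling required: 28.9 − (20.996) = 7.904 °C.

21.0 °C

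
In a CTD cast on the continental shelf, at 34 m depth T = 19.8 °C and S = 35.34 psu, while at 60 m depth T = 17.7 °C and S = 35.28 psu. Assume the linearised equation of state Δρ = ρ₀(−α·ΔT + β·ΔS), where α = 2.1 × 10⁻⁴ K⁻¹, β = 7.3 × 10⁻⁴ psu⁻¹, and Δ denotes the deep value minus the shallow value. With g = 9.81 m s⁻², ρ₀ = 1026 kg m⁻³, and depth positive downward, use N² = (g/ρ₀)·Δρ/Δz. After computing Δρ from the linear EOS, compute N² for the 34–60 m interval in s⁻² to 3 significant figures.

ΔT = -2.1 K, ΔS = -0.06 psu (deep − shallow).
Δρ/ρ₀ = −αΔT + βΔS = 4.41 × 10⁻⁴ − 4.38 × 10⁻⁵ = 3.972 × 10⁻⁴, so Δρ ≈ 0.4075 kg m⁻³.
N² = (g/ρ₀)·Δρ/Δz = g·(Δρ/ρ₀)/Δz = 9.81 × 3.972 × 10⁻⁴ / 26 = 1.4987 × 10⁻⁴ s⁻² ≈ 1.50 × 10⁻⁴ s⁻².

1.50 × 10⁻⁴ s⁻²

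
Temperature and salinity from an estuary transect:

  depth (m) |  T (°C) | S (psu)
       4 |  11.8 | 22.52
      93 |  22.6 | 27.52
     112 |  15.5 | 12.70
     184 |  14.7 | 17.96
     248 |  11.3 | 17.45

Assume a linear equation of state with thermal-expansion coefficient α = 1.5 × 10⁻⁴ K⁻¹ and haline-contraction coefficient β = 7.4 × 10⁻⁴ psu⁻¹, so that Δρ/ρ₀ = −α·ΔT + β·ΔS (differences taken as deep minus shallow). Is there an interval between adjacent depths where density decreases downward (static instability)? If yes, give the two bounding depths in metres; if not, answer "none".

93–112 m

Evaluate Δρ/ρ₀ = −αΔT + βΔS across each adjacent pair:
  4–93 m: −αΔT+βΔS = −(1.5 × 10⁻⁴)(+10.8)+(7.4 × 10⁻⁴)(+5.00) = 2.1 × 10⁻³ → stable
  93–112 m: −αΔT+βΔS = −(1.5 × 10⁻⁴)(-7.1)+(7.4 × 10⁻⁴)(-14.82) = -9.9 × 10⁻³ → UNSTABLE
  112–184 m: −αΔT+βΔS = −(1.5 × 10⁻⁴)(-0.8)+(7.4 × 10⁻⁴)(+5.26) = 4.0 × 10⁻³ → stable
  184–248 m: −αΔT+βΔS = −(1.5 × 10⁻⁴)(-3.4)+(7.4 × 10⁻⁴)(-0.51) = 1.3 × 10⁻⁴ → stable
The 93–112 m interval has Δρ < 0: lighter water underlies denser water.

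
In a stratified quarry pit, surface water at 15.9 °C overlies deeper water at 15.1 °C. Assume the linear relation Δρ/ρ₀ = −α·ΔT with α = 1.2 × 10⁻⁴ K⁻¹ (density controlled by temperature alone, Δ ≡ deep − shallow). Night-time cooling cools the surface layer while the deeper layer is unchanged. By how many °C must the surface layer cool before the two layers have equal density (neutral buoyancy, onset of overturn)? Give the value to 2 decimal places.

0.80 °C

With temperature the only control, equal density requires T_surf′ = T_deep.
T_surf′ = 15.1 °C.
Cooling required: 15.9 − 15.1 = 0.80 °C.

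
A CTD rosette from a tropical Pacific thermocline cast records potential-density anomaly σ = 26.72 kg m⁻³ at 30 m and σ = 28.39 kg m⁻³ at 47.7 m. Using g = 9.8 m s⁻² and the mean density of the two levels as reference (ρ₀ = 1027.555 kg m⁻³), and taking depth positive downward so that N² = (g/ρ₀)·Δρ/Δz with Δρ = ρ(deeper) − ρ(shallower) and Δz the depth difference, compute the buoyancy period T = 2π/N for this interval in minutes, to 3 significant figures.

3.49 min

Δρ = 1028.39 − 1026.72 = 1.67 kg m⁻³ over Δz = 47.7 − 30 = 17.7 m.
N² = (9.8/1027.555) × (1.67/17.7) = 8.9984 × 10⁻⁴ s⁻².
N = √(8.9984 × 10⁻⁴) = 0.029997 rad s⁻¹, so T = 2π/N = 209.46 s = 3.4910 min ≈ 3.49 min.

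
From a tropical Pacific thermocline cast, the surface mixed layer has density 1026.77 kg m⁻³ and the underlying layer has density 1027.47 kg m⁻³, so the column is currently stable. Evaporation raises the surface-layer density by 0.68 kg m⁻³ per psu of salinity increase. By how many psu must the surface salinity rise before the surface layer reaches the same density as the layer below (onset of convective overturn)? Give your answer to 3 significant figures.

1.03 psu

Density deficit of the surface layer: 1027.47 − 1026.77 = 0.7 kg m⁻³.
Required change = 0.7 / 0.68 = 1.03 psu.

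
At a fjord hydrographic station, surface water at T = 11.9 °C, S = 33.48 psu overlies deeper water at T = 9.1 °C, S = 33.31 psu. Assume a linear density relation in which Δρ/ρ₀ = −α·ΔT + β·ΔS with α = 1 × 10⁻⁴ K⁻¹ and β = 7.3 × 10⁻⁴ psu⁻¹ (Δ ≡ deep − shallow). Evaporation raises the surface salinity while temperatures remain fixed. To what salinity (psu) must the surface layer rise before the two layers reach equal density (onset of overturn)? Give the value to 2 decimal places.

33.69 psu

Neutral buoyancy requires −α(T_deep − T_surf) + β(S_deep − S_surf′) = 0.
S_surf′ = S_deep − (α/β)·ΔT = 33.31 − (1 × 10⁻⁴/7.3 × 10⁻⁴)·(-2.8) = 33.6936 psu.
Increase required: 33.6936 − 33.48 = 0.2136 psu.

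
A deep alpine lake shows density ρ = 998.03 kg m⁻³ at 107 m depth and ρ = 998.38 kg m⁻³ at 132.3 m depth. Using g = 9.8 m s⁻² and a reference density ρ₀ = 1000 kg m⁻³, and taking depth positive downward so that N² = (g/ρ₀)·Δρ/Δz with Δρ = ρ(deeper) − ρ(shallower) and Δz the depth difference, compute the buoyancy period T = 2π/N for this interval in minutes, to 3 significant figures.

Δρ = 998.38 − 998.03 = 0.35 kg m⁻³ over Δz = 132.3 − 107 = 25.3 m.
N² = (9.8/1000) × (0.35/25.3) = 1.3557 × 10⁻⁴ s⁻².
N = √(1.3557 × 10⁻⁴) = 0.011643 rad s⁻¹, so T = 2π/N = 539.65 s = 8.9942 min ≈ 8.99 min.

8.99 min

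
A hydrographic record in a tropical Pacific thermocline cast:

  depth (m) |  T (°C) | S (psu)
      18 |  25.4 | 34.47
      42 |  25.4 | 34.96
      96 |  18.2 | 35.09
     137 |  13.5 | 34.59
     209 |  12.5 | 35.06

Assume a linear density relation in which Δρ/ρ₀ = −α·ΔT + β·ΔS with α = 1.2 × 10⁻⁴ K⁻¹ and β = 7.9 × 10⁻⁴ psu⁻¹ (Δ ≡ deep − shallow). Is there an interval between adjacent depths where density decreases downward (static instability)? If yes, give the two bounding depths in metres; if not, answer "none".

none

Evaluate Δρ/ρ₀ = −αΔT + βΔS across each adjacent pair:
  18–42 m: −αΔT+βΔS = −(1.2 × 10⁻⁴)(+0.0)+(7.9 × 10⁻⁴)(+0.49) = 3.9 × 10⁻⁴ → stable
  42–96 m: −αΔT+βΔS = −(1.2 × 10⁻⁴)(-7.2)+(7.9 × 10⁻⁴)(+0.13) = 9.7 × 10⁻⁴ → stable
  96–137 m: −αΔT+βΔS = −(1.2 × 10⁻⁴)(-4.7)+(7.9 × 10⁻⁴)(-0.50) = 1.7 × 10⁻⁴ → stable
  137–209 m: −αΔT+βΔS = −(1.2 × 10⁻⁴)(-1.0)+(7.9 × 10⁻⁴)(+0.47) = 4.9 × 10⁻⁴ → stable
Every interval has Δρ > 0: the column is stably stratified throughout.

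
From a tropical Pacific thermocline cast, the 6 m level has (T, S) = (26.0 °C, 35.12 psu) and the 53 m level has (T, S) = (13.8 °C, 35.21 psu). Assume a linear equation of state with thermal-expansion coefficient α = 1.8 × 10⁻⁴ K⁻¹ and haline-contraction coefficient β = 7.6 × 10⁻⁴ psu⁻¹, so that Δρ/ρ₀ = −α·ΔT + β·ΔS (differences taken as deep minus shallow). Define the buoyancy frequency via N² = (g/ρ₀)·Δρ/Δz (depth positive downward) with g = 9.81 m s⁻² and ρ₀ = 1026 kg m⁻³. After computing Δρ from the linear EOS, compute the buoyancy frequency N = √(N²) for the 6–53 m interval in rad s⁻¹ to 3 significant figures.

ΔT = -12.2 K, ΔS = +0.09 psu (deep − shallow).
Δρ/ρ₀ = −αΔT + βΔS = 2.196 × 10⁻³ + 6.84 × 10⁻⁵ = 2.2644 × 10⁻³, so Δρ ≈ 2.323 kg m⁻³.
N² = (g/ρ₀)·Δρ/Δz = g·(Δρ/ρ₀)/Δz = 9.81 × 2.2644 × 10⁻³ / 47 = 4.7263 × 10⁻⁴ s⁻².
N = √(4.7263 × 10⁻⁴) = 0.021740 rad s⁻¹ ≈ 0.0217 rad s⁻¹.

0.0217 rad s⁻¹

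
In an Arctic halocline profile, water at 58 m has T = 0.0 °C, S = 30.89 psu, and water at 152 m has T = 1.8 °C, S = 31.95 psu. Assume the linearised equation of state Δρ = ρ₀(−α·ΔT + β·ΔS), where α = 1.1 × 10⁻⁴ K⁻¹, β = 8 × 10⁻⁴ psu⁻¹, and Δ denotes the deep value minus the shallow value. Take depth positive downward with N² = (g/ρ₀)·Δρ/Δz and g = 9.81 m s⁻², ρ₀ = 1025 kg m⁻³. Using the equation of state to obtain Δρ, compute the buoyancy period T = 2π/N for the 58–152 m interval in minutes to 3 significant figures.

12.7 min

ΔT = +1.8 K, ΔS = +1.06 psu (deep − shallow).
Δρ/ρ₀ = −αΔT + βΔS = -1.98 × 10⁻⁴ + 8.48 × 10⁻⁴ = 6.50 × 10⁻⁴, so Δρ ≈ 0.6663 kg m⁻³.
N² = (g/ρ₀)·Δρ/Δz = g·(Δρ/ρ₀)/Δz = 9.81 × 6.50 × 10⁻⁴ / 94 = 6.7835 × 10⁻⁵ s⁻².
N = √(6.7835 × 10⁻⁵) = 8.2362 × 10⁻³ rad s⁻¹ → T = 2π/N = 762.87 s = 12.714 min ≈ 12.7 min.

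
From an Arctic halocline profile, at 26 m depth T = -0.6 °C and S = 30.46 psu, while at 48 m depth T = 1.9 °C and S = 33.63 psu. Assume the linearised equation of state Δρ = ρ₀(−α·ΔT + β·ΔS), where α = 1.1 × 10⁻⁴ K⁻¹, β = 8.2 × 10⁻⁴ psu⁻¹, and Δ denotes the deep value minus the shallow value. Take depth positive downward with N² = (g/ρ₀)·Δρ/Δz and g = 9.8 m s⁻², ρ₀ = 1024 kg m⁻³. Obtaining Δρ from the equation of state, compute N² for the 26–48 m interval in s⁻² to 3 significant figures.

1.04 × 10⁻³ s⁻²

ΔT = +2.5 K, ΔS = +3.17 psu (deep − shallow).
Δρ/ρ₀ = −αΔT + βΔS = -2.75 × 10⁻⁴ + 2.5994 × 10⁻³ = 2.3244 × 10⁻³, so Δρ ≈ 2.380 kg m⁻³.
N² = (g/ρ₀)·Δρ/Δz = g·(Δρ/ρ₀)/Δz = 9.8 × 2.3244 × 10⁻³ / 22 = 1.0354 × 10⁻³ s⁻² ≈ 1.04 × 10⁻³ s⁻².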